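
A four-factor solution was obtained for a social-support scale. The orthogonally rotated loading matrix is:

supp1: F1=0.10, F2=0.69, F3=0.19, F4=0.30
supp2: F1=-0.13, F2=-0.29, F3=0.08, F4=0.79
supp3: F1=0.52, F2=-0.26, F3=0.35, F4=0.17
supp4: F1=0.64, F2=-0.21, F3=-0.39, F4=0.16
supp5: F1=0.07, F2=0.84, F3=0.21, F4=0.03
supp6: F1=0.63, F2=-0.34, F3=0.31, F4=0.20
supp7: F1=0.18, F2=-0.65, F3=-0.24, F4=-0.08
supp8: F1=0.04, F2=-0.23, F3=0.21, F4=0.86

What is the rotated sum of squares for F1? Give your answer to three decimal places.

1.143

SS loadings for F1 = 0.10² + (-0.13)² + 0.52² + 0.64² + 0.07² + 0.63² + 0.18² + 0.04² = 0.0100 + 0.0169 + 0.2704 + 0.4096 + 0.0049 + 0.3969 + 0.0324 + 0.0016 = 1.1427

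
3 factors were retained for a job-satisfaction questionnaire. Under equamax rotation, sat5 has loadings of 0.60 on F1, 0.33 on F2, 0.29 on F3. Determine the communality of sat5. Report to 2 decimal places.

0.55

h² = 0.60² + 0.33² + 0.29² = 0.3600 + 0.1089 + 0.0841 = 0.5530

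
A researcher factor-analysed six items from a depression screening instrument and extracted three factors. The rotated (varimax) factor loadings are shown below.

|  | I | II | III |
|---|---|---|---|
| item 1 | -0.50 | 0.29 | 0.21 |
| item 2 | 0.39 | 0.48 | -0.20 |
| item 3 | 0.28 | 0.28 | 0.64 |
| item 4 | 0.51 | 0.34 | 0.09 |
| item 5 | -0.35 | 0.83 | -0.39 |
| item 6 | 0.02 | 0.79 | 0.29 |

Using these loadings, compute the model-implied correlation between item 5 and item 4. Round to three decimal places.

0.069

r̂ = Σ λ_i·λ_j across factors = (-0.35)(0.51) + (0.83)(0.34) + (-0.39)(0.09)
  = -0.1785 +0.2822 -0.0351 = 0.0686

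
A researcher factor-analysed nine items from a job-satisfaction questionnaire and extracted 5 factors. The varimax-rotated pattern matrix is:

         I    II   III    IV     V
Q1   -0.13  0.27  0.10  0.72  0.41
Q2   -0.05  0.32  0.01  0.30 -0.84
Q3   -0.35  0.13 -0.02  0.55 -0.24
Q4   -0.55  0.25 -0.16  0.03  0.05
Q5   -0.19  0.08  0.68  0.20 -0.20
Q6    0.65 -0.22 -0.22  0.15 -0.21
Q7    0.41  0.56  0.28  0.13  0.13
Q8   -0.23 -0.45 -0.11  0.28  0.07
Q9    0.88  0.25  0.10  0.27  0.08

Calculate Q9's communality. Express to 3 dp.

0.926

h² = 0.88² + 0.25² + 0.10² + 0.27² + 0.08² = 0.7744 + 0.0625 + 0.0100 + 0.0729 + 0.0064 = 0.9262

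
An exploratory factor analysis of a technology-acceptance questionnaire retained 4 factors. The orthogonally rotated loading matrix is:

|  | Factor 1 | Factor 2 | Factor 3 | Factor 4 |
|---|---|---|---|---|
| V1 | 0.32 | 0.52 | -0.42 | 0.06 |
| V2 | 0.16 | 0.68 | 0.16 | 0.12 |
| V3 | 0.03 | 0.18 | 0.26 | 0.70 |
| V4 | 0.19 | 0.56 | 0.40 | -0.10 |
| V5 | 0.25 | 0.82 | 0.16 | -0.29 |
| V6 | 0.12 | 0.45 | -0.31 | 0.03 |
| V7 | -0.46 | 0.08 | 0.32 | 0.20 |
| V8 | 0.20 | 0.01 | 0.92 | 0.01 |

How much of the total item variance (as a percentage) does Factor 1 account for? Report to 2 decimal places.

SS loadings for Factor 1 = 0.32² + 0.16² + 0.03² + 0.19² + 0.25² + 0.12² + (-0.46)² + 0.20² = 0.4935
With 8 standardized items, total variance = 8. Proportion = 0.4935/8 = 0.0617 → 6.17%.

6.17%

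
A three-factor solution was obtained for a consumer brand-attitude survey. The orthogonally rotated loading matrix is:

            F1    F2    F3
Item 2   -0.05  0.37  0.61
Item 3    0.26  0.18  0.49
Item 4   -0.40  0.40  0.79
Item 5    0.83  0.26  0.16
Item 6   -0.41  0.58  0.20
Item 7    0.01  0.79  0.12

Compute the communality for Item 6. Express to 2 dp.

0.54

h² = (-0.41)² + 0.58² + 0.20² = 0.1681 + 0.3364 + 0.0400 = 0.5445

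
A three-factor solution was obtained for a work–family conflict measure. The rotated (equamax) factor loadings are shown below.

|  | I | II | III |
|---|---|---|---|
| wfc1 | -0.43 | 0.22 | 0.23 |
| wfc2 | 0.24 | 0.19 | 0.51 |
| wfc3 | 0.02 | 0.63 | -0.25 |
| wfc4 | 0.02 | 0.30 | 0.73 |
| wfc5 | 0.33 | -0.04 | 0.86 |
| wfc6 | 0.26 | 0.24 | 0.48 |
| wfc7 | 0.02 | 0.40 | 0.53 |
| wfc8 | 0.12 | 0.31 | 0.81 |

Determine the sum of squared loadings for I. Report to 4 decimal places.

SS loadings for I = (-0.43)² + 0.24² + 0.02² + 0.02² + 0.33² + 0.26² + 0.02² + 0.12² = 0.1849 + 0.0576 + 0.0004 + 0.0004 + 0.1089 + 0.0676 + 0.0004 + 0.0144 = 0.4346

0.4346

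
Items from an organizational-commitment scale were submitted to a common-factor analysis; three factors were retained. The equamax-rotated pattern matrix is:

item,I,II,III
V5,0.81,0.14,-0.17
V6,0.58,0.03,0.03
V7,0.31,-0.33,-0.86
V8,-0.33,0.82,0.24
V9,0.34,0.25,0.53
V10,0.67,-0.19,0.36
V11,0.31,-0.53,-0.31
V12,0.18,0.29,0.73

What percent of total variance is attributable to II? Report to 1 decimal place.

15.8%

SS loadings for II = 0.14² + 0.03² + (-0.33)² + 0.82² + 0.25² + (-0.19)² + (-0.53)² + 0.29² = 1.2654
With 8 standardized items, total variance = 8. Proportion = 1.2654/8 = 0.1582 → 15.82%.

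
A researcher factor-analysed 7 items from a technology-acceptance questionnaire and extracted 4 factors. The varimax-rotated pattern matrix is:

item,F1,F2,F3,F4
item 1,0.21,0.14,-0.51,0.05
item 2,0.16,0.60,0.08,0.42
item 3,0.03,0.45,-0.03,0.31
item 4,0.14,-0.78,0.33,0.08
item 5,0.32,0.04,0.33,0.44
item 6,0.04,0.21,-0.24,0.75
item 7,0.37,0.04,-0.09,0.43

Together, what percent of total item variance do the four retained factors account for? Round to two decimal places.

SS loadings by factor: 0.3311, 1.2378, 0.5509, 1.2224; total = 3.3422.
Total variance with 7 standardized items is 7, so the solution explains 3.3422/7 = 0.4775 = 47.75%.

47.75%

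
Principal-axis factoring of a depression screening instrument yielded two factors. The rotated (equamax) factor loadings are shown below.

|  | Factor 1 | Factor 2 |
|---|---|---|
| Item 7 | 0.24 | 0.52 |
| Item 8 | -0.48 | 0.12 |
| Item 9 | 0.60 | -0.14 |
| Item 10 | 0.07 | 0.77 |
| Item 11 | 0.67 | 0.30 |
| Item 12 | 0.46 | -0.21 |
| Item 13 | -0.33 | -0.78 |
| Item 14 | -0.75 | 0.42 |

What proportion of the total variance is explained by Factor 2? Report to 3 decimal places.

SS loadings for Factor 2 = 0.52² + 0.12² + (-0.14)² + 0.77² + 0.30² + (-0.21)² + (-0.78)² + 0.42² = 1.8162
Proportion of variance = 1.8162 / 8 = 0.2270.

0.227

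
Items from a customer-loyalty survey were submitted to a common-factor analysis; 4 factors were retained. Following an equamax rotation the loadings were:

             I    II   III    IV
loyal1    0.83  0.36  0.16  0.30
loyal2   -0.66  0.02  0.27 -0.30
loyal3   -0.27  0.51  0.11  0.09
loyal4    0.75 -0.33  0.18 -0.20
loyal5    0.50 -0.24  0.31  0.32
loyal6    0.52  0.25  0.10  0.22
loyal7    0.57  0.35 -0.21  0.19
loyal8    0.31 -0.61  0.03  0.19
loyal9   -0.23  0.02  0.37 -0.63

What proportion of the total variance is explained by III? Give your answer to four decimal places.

SS loadings for III = 0.16² + 0.27² + 0.11² + 0.18² + 0.31² + 0.10² + (-0.21)² + 0.03² + 0.37² = 0.4310
Proportion of variance = 0.4310 / 9 = 0.0479.

0.0479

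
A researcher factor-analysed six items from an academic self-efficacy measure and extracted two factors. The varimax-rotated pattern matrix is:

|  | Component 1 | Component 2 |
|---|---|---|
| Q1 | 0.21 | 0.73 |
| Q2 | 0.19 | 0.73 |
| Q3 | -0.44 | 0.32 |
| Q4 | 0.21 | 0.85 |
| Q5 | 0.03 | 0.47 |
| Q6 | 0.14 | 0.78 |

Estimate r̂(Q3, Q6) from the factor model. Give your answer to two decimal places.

r̂ = Σ λ_i·λ_j across factors = (-0.44)(0.14) + (0.32)(0.78)
  = -0.0616 +0.2496 = 0.1880

0.19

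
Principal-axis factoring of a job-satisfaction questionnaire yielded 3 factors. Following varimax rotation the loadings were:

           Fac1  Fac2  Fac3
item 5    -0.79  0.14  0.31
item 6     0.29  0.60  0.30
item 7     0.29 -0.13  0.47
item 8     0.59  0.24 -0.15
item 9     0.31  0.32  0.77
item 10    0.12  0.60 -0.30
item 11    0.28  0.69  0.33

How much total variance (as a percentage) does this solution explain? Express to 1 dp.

Communalities: 0.7398, 0.5341, 0.3219, 0.4282, 0.7914, 0.4644, 0.6634; Σh² = 3.9432.
Total variance with 7 standardized items is 7, so the solution explains 3.9432/7 = 0.5633 = 56.33%.

56.3%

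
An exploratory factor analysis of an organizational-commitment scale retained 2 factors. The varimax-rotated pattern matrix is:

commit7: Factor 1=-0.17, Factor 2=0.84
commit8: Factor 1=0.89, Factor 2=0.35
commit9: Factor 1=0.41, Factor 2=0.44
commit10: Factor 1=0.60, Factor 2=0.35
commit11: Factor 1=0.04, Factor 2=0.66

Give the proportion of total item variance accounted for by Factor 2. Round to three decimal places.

SS loadings for Factor 2 = 0.84² + 0.35² + 0.44² + 0.35² + 0.66² = 1.5798
Proportion of variance = 1.5798 / 5 = 0.3160.

0.316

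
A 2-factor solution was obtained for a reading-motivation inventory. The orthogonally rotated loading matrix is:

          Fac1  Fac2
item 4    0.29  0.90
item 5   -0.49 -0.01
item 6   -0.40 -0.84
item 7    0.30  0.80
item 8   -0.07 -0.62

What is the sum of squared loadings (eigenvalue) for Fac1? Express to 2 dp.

SS loadings for Fac1 = 0.29² + (-0.49)² + (-0.40)² + 0.30² + (-0.07)² = 0.0841 + 0.2401 + 0.1600 + 0.0900 + 0.0049 = 0.5791

0.58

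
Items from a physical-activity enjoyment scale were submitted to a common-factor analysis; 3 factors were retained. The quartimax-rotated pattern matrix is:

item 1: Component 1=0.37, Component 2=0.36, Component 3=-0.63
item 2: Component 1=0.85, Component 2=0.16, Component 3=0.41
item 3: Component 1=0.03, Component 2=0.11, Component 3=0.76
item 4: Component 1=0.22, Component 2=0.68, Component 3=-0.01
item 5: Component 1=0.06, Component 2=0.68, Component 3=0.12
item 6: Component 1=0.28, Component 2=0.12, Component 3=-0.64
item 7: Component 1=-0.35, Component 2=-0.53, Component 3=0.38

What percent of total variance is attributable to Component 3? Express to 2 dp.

24.44%

SS loadings for Component 3 = (-0.63)² + 0.41² + 0.76² + (-0.01)² + 0.12² + (-0.64)² + 0.38² = 1.7111
With 7 standardized items, total variance = 7. Proportion = 1.7111/7 = 0.2444 → 24.44%.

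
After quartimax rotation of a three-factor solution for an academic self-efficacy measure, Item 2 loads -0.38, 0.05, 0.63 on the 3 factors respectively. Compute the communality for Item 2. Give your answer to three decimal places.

0.544

h² = (-0.38)² + 0.05² + 0.63² = 0.1444 + 0.0025 + 0.3969 = 0.5438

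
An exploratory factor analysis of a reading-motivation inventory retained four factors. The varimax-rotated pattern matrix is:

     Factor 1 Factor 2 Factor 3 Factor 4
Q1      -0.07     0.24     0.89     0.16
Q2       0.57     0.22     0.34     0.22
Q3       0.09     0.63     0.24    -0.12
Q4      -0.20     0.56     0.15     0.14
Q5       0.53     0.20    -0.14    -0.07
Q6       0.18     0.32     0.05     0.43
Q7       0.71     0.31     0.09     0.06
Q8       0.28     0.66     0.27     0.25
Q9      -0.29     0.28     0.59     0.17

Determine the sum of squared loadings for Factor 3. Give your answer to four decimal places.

SS loadings for Factor 3 = 0.89² + 0.34² + 0.24² + 0.15² + (-0.14)² + 0.05² + 0.09² + 0.27² + 0.59² = 0.7921 + 0.1156 + 0.0576 + 0.0225 + 0.0196 + 0.0025 + 0.0081 + 0.0729 + 0.3481 = 1.4390

1.4390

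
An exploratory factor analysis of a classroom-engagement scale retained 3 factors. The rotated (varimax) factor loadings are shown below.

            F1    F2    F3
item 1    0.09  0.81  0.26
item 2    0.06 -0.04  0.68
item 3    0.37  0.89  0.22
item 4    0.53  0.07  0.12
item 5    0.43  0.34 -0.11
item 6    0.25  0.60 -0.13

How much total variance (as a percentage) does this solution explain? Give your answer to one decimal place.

53.8%

SS loadings by factor: 0.6769, 1.9303, 0.6218; total = 3.2290.
Total variance with 6 standardized items is 6, so the solution explains 3.2290/6 = 0.5382 = 53.82%.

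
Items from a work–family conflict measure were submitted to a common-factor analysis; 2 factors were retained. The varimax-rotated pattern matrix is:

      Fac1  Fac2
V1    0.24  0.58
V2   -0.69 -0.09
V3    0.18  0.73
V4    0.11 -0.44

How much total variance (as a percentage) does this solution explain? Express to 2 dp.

SS loadings by factor: 0.5782, 1.0710; total = 1.6492.
Total variance with 4 standardized items is 4, so the solution explains 1.6492/4 = 0.4123 = 41.23%.

41.23%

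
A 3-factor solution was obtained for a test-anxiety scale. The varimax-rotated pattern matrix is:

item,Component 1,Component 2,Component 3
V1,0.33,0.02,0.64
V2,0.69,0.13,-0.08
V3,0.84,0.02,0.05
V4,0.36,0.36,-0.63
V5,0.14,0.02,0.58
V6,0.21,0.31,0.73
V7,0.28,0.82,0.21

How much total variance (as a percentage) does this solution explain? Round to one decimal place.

Communalities: 0.5189, 0.4994, 0.7085, 0.6561, 0.3564, 0.6731, 0.7949; Σh² = 4.2073.
Total variance with 7 standardized items is 7, so the solution explains 4.2073/7 = 0.6010 = 60.10%.

60.1%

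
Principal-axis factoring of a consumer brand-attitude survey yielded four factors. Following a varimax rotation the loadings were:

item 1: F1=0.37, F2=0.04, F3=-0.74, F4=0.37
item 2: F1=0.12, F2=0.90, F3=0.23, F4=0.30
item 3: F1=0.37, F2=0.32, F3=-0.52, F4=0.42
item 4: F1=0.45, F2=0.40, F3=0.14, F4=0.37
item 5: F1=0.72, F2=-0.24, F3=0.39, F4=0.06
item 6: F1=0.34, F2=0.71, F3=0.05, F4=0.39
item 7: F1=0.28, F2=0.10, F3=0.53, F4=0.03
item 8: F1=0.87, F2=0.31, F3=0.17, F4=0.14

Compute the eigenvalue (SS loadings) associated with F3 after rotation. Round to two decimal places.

SS loadings for F3 = (-0.74)² + 0.23² + (-0.52)² + 0.14² + 0.39² + 0.05² + 0.53² + 0.17² = 0.5476 + 0.0529 + 0.2704 + 0.0196 + 0.1521 + 0.0025 + 0.2809 + 0.0289 = 1.3549

1.35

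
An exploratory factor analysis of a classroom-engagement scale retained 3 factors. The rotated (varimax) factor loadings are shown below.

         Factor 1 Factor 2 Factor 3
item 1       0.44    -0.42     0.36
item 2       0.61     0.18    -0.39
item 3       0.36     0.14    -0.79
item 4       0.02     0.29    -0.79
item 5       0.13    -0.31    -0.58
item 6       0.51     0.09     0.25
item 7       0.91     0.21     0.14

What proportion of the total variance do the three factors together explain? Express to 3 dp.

Communalities: 0.4996, 0.5566, 0.7733, 0.7086, 0.4494, 0.3307, 0.8918; Σh² = 4.2100.
Total variance with 7 standardized items is 7, so the solution explains 4.2100/7 = 0.6014.

0.601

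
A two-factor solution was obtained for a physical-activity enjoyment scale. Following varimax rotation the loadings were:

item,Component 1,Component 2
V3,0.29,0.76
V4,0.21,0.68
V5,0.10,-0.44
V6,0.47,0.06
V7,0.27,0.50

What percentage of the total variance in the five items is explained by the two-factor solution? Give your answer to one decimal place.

Communalities: 0.6617, 0.5065, 0.2036, 0.2245, 0.3229; Σh² = 1.9192.
Total variance with 5 standardized items is 5, so the solution explains 1.9192/5 = 0.3838 = 38.38%.

38.4%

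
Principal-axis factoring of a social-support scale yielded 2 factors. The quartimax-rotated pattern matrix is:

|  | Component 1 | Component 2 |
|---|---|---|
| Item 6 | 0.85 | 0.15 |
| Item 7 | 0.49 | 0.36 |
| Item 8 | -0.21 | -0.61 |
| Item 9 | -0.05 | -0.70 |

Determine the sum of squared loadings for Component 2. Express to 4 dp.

SS loadings for Component 2 = 0.15² + 0.36² + (-0.61)² + (-0.70)² = 0.0225 + 0.1296 + 0.3721 + 0.4900 = 1.0142

1.0142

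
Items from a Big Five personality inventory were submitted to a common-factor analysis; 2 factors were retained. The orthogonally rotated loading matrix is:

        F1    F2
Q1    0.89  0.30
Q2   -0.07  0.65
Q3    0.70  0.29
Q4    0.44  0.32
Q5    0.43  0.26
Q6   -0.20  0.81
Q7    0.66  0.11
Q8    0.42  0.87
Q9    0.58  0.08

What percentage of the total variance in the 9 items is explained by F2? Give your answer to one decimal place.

24.4%

SS loadings for F2 = 0.30² + 0.65² + 0.29² + 0.32² + 0.26² + 0.81² + 0.11² + 0.87² + 0.08² = 2.1981
With 9 standardized items, total variance = 9. Proportion = 2.1981/9 = 0.2442 → 24.42%.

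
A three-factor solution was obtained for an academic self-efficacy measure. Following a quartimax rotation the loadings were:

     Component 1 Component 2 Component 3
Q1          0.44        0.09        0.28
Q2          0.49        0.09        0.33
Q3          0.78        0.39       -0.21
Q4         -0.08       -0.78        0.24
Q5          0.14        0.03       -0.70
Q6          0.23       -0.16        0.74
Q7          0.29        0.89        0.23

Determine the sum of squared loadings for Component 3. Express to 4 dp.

1.3795

SS loadings for Component 3 = 0.28² + 0.33² + (-0.21)² + 0.24² + (-0.70)² + 0.74² + 0.23² = 0.0784 + 0.1089 + 0.0441 + 0.0576 + 0.4900 + 0.5476 + 0.0529 = 1.3795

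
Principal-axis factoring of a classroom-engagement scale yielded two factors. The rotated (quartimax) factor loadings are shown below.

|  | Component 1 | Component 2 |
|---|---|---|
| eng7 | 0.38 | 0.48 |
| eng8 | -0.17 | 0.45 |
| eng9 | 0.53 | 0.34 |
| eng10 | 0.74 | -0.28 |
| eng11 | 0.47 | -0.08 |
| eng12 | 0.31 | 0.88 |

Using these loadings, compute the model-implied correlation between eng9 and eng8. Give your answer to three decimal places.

0.063

r̂ = Σ λ_i·λ_j across factors = (0.53)(-0.17) + (0.34)(0.45)
  = -0.0901 +0.1530 = 0.0629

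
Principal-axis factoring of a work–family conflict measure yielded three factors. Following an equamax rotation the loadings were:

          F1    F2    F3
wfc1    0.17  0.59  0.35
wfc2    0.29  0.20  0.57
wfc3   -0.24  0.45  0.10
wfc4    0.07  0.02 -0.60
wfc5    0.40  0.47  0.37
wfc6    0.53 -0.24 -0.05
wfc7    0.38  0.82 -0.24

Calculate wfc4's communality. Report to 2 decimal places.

h² = 0.07² + 0.02² + (-0.60)² = 0.0049 + 0.0004 + 0.3600 = 0.3653

0.37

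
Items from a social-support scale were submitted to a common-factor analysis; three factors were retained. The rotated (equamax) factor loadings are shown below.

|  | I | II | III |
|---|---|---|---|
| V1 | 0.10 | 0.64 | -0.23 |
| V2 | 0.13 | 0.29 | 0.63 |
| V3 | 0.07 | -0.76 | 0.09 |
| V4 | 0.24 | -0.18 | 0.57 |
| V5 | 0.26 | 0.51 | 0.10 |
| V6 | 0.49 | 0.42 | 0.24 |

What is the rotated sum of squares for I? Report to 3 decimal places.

SS loadings for I = 0.10² + 0.13² + 0.07² + 0.24² + 0.26² + 0.49² = 0.0100 + 0.0169 + 0.0049 + 0.0576 + 0.0676 + 0.2401 = 0.3971

0.397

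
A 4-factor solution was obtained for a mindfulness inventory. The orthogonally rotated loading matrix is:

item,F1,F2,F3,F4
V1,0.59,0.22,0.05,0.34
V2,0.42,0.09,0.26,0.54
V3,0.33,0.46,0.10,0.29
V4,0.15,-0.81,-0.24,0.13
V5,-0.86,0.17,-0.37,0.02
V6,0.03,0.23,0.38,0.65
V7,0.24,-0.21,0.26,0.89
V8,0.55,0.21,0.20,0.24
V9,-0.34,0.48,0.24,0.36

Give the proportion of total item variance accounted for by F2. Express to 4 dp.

0.1472

SS loadings for F2 = 0.22² + 0.09² + 0.46² + (-0.81)² + 0.17² + 0.23² + (-0.21)² + 0.21² + 0.48² = 1.3246
Proportion of variance = 1.3246 / 9 = 0.1472.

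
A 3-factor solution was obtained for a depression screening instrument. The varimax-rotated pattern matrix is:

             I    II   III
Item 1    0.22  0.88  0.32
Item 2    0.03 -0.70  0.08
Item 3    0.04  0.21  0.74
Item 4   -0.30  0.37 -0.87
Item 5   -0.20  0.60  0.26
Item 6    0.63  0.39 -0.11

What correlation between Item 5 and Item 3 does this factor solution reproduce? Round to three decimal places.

r̂ = Σ λ_i·λ_j across factors = (-0.20)(0.04) + (0.60)(0.21) + (0.26)(0.74)
  = -0.0080 +0.1260 +0.1924 = 0.3104

0.310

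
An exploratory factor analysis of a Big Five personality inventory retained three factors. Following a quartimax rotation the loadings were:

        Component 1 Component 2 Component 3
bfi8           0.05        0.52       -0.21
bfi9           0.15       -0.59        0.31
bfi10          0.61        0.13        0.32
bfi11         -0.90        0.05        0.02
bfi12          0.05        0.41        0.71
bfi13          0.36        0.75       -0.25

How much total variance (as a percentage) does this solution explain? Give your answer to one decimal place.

58.6%

Communalities: 0.3170, 0.4667, 0.4914, 0.8129, 0.6747, 0.7546; Σh² = 3.5173.
Total variance with 6 standardized items is 6, so the solution explains 3.5173/6 = 0.5862 = 58.62%.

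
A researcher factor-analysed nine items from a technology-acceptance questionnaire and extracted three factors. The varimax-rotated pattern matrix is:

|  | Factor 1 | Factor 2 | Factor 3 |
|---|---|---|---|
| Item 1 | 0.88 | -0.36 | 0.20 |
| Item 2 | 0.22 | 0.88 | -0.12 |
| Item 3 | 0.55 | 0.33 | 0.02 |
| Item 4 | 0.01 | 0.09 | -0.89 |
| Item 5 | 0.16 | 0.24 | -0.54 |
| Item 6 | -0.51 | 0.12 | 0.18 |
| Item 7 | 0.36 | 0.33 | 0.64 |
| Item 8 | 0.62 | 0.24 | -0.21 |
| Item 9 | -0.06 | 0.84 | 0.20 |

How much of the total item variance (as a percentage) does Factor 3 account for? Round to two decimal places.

18.50%

SS loadings for Factor 3 = 0.20² + (-0.12)² + 0.02² + (-0.89)² + (-0.54)² + 0.18² + 0.64² + (-0.21)² + 0.20² = 1.6646
With 9 standardized items, total variance = 9. Proportion = 1.6646/9 = 0.1850 → 18.50%.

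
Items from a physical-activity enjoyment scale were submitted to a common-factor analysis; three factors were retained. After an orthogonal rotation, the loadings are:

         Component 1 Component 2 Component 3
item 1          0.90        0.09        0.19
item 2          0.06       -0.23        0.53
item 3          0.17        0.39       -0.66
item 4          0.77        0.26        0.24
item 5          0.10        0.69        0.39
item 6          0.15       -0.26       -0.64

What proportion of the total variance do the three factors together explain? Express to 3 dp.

0.611

Communalities: 0.8542, 0.3374, 0.6166, 0.7181, 0.6382, 0.4997; Σh² = 3.6642.
Total variance with 6 standardized items is 6, so the solution explains 3.6642/6 = 0.6107.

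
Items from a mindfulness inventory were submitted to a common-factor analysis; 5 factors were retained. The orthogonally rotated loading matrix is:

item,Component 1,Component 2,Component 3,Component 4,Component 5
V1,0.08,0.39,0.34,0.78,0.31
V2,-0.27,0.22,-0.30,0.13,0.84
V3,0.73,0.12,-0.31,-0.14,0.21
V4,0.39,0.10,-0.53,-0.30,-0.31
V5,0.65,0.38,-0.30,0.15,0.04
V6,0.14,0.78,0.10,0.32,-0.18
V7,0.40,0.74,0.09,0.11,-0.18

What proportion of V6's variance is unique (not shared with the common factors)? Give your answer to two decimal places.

0.23

h² = 0.14² + 0.78² + 0.10² + 0.32² + (-0.18)² = 0.0196 + 0.6084 + 0.0100 + 0.1024 + 0.0324 = 0.7728
Uniqueness u² = 1 − h² = 1 − 0.7728 = 0.2272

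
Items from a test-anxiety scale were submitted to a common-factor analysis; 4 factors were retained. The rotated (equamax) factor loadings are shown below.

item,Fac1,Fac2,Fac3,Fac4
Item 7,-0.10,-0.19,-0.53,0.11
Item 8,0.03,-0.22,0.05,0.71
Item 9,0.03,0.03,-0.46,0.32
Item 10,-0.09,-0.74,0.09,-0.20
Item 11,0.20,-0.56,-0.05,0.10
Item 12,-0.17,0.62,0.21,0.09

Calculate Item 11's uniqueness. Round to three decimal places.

0.634

h² = 0.20² + (-0.56)² + (-0.05)² + 0.10² = 0.0400 + 0.3136 + 0.0025 + 0.0100 = 0.3661
Uniqueness u² = 1 − h² = 1 − 0.3661 = 0.6339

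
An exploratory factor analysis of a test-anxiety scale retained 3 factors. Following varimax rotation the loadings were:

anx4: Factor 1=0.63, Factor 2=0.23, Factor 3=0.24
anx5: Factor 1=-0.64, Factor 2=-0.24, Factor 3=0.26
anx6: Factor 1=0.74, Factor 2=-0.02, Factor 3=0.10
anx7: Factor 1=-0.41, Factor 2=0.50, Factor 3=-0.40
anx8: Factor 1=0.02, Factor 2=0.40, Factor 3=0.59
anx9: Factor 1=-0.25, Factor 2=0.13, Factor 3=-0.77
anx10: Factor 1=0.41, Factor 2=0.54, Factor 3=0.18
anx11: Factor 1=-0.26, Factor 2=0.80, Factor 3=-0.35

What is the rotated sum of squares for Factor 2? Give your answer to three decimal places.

SS loadings for Factor 2 = 0.23² + (-0.24)² + (-0.02)² + 0.50² + 0.40² + 0.13² + 0.54² + 0.80² = 0.0529 + 0.0576 + 0.0004 + 0.2500 + 0.1600 + 0.0169 + 0.2916 + 0.6400 = 1.4694

1.469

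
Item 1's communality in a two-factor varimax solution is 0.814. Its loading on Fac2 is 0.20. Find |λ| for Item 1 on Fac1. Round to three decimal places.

Under orthogonal rotation h² = Σλ², so λ_Fac1² = h² − (0.0400) = 0.814 − 0.0400 = 0.7740.
|λ| = √0.7740 = 0.8798.

0.880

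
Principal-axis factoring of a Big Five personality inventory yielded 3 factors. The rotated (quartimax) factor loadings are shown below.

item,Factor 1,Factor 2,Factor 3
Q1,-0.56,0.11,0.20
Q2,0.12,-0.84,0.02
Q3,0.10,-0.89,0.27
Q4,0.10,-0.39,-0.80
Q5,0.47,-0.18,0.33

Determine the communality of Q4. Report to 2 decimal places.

0.80

h² = 0.10² + (-0.39)² + (-0.80)² = 0.0100 + 0.1521 + 0.6400 = 0.8021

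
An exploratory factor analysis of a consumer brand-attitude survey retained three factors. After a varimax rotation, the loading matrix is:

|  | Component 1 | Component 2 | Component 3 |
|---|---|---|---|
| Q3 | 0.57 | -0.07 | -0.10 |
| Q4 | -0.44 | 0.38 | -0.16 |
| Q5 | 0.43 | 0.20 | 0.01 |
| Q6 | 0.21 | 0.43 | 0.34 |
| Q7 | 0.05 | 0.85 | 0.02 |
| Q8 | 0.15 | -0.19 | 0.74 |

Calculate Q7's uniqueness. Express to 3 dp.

h² = 0.05² + 0.85² + 0.02² = 0.0025 + 0.7225 + 0.0004 = 0.7254
Uniqueness u² = 1 − h² = 1 − 0.7254 = 0.2746

0.275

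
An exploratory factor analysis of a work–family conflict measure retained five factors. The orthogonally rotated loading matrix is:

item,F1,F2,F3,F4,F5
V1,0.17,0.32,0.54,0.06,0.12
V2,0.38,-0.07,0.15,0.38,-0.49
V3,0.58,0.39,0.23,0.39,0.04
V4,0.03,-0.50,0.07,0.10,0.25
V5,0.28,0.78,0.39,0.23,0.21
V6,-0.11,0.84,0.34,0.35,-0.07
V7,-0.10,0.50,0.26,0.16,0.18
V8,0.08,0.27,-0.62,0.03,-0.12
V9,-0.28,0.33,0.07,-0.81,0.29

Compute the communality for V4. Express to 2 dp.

0.33

h² = 0.03² + (-0.50)² + 0.07² + 0.10² + 0.25² = 0.0009 + 0.2500 + 0.0049 + 0.0100 + 0.0625 = 0.3283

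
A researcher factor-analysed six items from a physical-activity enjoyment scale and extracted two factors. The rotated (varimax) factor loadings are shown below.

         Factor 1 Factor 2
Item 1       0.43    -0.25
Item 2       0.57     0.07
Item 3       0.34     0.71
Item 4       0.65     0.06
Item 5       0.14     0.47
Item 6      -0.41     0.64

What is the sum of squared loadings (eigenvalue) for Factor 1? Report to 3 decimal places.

1.236

SS loadings for Factor 1 = 0.43² + 0.57² + 0.34² + 0.65² + 0.14² + (-0.41)² = 0.1849 + 0.3249 + 0.1156 + 0.4225 + 0.0196 + 0.1681 = 1.2356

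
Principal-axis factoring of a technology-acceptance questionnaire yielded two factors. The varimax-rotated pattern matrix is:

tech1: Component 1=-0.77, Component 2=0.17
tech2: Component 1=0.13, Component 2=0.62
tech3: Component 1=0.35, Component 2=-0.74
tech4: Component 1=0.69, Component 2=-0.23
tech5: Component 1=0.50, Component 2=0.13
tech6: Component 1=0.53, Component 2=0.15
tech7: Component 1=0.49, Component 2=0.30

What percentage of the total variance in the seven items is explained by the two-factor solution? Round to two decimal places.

SS loadings by factor: 1.9794, 1.1432; total = 3.1226.
Total variance with 7 standardized items is 7, so the solution explains 3.1226/7 = 0.4461 = 44.61%.

44.61%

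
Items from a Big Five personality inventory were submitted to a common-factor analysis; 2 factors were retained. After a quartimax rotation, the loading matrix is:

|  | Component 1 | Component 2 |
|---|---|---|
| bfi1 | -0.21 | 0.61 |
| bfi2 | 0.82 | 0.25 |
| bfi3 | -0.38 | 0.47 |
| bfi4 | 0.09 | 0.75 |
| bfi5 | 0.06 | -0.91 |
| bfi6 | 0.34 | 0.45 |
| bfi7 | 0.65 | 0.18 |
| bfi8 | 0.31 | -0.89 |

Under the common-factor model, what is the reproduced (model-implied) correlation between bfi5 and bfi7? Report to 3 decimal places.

r̂ = Σ λ_i·λ_j across factors = (0.06)(0.65) + (-0.91)(0.18)
  = +0.0390 -0.1638 = -0.1248

-0.125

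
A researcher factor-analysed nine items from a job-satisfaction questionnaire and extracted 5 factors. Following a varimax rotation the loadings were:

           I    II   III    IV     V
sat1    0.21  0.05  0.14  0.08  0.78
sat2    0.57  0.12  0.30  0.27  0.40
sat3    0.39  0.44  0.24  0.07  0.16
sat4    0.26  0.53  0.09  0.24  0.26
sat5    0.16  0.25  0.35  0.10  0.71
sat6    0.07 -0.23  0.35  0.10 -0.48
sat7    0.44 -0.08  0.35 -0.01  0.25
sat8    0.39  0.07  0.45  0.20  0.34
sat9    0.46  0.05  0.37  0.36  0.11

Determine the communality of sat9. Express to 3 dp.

h² = 0.46² + 0.05² + 0.37² + 0.36² + 0.11² = 0.2116 + 0.0025 + 0.1369 + 0.1296 + 0.0121 = 0.4927

0.493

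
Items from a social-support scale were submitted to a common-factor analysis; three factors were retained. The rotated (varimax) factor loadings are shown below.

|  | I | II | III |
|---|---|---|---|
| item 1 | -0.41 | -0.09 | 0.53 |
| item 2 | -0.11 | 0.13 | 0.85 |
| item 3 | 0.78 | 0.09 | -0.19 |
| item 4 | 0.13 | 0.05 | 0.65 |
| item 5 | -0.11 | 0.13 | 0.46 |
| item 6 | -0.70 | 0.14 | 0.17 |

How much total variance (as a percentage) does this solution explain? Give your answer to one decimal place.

Communalities: 0.4571, 0.7515, 0.6526, 0.4419, 0.2406, 0.5385; Σh² = 3.0822.
Total variance with 6 standardized items is 6, so the solution explains 3.0822/6 = 0.5137 = 51.37%.

51.4%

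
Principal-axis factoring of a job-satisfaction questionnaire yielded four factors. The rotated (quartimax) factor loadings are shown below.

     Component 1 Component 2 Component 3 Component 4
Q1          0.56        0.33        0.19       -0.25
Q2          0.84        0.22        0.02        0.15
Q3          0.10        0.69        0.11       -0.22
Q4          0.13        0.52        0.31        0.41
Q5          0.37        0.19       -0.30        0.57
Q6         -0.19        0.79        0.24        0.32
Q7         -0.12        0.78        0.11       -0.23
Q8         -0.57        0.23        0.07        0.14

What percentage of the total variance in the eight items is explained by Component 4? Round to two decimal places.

10.02%

SS loadings for Component 4 = (-0.25)² + 0.15² + (-0.22)² + 0.41² + 0.57² + 0.32² + (-0.23)² + 0.14² = 0.8013
With 8 standardized items, total variance = 8. Proportion = 0.8013/8 = 0.1002 → 10.02%.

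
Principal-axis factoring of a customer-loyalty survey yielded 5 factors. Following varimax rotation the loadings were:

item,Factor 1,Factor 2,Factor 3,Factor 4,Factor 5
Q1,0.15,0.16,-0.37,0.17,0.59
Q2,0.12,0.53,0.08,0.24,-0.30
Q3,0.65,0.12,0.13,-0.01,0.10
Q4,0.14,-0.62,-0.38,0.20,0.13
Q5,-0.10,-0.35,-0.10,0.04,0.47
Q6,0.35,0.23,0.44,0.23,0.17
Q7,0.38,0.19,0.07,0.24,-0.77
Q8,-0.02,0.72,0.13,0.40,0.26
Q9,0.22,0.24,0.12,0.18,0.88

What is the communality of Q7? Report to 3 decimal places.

h² = 0.38² + 0.19² + 0.07² + 0.24² + (-0.77)² = 0.1444 + 0.0361 + 0.0049 + 0.0576 + 0.5929 = 0.8359

0.836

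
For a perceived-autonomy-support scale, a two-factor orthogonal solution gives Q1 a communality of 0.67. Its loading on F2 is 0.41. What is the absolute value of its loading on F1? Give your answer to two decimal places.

0.71

Under orthogonal rotation h² = Σλ², so λ_F1² = h² − (0.1681) = 0.67 − 0.1681 = 0.5019.
|λ| = √0.5019 = 0.7084.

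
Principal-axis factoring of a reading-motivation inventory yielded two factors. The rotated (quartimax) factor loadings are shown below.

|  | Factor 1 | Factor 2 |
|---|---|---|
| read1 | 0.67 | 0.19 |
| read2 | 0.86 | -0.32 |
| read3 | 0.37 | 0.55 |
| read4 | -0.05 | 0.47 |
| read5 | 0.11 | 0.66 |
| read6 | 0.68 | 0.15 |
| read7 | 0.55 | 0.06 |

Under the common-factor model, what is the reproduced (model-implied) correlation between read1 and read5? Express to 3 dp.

r̂ = Σ λ_i·λ_j across factors = (0.67)(0.11) + (0.19)(0.66)
  = +0.0737 +0.1254 = 0.1991

0.199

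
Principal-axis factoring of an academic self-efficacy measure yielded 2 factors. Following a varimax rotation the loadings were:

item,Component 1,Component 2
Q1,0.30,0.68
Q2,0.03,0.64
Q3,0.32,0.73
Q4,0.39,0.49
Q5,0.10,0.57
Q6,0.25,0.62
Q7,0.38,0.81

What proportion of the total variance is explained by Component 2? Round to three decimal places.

SS loadings for Component 2 = 0.68² + 0.64² + 0.73² + 0.49² + 0.57² + 0.62² + 0.81² = 3.0104
Proportion of variance = 3.0104 / 7 = 0.4301.

0.430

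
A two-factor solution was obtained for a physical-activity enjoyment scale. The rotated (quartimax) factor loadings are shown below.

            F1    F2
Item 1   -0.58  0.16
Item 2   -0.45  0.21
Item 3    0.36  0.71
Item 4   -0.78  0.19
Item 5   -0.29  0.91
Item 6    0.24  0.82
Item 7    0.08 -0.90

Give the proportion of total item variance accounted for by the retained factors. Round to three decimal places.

SS loadings by factor: 1.4250, 2.9204; total = 4.3454.
Total variance with 7 standardized items is 7, so the solution explains 4.3454/7 = 0.6208.

0.621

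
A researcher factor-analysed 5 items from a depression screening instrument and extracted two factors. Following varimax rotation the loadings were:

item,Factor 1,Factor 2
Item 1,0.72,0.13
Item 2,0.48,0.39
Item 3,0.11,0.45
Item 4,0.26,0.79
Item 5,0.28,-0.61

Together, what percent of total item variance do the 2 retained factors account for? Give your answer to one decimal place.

45.5%

SS loadings by factor: 0.9069, 1.3677; total = 2.2746.
Total variance with 5 standardized items is 5, so the solution explains 2.2746/5 = 0.4549 = 45.49%.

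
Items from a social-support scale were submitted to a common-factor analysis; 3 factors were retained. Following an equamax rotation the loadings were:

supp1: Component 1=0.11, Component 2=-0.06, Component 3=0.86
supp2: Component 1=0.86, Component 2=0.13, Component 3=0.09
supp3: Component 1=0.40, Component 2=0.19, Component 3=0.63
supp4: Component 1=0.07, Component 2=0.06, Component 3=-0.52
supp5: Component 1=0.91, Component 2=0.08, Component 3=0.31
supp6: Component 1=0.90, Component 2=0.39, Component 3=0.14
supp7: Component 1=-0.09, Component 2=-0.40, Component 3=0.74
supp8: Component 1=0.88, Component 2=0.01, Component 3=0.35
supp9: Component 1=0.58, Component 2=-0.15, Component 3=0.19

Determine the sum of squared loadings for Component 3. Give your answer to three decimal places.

2.237

SS loadings for Component 3 = 0.86² + 0.09² + 0.63² + (-0.52)² + 0.31² + 0.14² + 0.74² + 0.35² + 0.19² = 0.7396 + 0.0081 + 0.3969 + 0.2704 + 0.0961 + 0.0196 + 0.5476 + 0.1225 + 0.0361 = 2.2369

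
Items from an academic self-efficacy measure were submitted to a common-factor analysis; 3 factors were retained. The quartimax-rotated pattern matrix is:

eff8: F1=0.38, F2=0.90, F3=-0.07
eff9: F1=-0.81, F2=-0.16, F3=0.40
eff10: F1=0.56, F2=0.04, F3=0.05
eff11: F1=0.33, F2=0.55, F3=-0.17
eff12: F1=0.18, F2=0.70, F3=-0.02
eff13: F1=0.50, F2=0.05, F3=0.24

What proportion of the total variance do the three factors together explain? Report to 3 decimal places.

SS loadings by factor: 1.5054, 1.6322, 0.2543; total = 3.3919.
Total variance with 6 standardized items is 6, so the solution explains 3.3919/6 = 0.5653.

0.565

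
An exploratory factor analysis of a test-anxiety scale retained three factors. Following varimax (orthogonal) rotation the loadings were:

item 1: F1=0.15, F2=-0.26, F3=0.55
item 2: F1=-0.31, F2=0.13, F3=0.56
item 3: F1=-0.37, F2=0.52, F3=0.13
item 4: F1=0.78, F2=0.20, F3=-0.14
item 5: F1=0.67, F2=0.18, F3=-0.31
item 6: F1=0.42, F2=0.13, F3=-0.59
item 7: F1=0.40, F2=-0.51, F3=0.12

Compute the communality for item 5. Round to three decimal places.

h² = 0.67² + 0.18² + (-0.31)² = 0.4489 + 0.0324 + 0.0961 = 0.5774

0.577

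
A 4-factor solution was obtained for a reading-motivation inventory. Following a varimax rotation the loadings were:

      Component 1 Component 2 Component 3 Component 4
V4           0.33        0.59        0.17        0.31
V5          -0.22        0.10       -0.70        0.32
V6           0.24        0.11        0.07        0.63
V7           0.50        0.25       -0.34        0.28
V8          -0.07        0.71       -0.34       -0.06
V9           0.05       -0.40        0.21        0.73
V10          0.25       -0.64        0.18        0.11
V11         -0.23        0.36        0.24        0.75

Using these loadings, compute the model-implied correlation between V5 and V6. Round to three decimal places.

r̂ = Σ λ_i·λ_j across factors = (-0.22)(0.24) + (0.10)(0.11) + (-0.70)(0.07) + (0.32)(0.63)
  = -0.0528 +0.0110 -0.0490 +0.2016 = 0.1108

0.111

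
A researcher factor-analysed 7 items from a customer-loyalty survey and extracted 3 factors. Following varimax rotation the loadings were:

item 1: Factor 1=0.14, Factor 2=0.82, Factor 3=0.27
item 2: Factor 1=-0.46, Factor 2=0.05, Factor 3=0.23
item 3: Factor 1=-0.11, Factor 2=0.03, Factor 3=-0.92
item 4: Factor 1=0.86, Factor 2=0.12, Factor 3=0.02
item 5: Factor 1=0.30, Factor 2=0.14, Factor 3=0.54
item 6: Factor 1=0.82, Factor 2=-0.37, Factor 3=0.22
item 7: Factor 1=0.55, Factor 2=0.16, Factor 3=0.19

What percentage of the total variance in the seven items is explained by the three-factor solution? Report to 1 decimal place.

61.0%

Communalities: 0.7649, 0.2670, 0.8594, 0.7544, 0.4012, 0.8577, 0.3642; Σh² = 4.2688.
Total variance with 7 standardized items is 7, so the solution explains 4.2688/7 = 0.6098 = 60.98%.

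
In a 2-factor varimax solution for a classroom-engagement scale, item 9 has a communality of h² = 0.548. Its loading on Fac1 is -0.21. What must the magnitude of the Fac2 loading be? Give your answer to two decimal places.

0.71

Under orthogonal rotation h² = Σλ², so λ_Fac2² = h² − (0.0441) = 0.548 − 0.0441 = 0.5039.
|λ| = √0.5039 = 0.7099.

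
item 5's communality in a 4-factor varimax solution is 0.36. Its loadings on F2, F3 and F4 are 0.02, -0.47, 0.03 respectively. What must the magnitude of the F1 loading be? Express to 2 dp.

0.37

Under orthogonal rotation h² = Σλ², so λ_F1² = h² − (0.2222) = 0.36 − 0.2222 = 0.1378.
|λ| = √0.1378 = 0.3712.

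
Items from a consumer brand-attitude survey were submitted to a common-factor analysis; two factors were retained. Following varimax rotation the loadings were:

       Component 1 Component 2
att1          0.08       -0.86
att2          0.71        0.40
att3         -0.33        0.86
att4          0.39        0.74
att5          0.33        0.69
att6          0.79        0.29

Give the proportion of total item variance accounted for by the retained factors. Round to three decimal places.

0.709

SS loadings by factor: 1.5045, 2.7470; total = 4.2515.
Total variance with 6 standardized items is 6, so the solution explains 4.2515/6 = 0.7086.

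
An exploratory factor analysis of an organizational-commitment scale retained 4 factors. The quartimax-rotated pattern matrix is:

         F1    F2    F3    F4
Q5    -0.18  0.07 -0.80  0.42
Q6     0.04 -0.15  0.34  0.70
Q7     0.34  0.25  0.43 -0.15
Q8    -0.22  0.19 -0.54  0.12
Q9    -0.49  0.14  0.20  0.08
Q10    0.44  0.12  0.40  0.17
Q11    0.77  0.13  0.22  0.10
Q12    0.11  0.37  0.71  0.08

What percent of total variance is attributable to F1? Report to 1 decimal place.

SS loadings for F1 = (-0.18)² + 0.04² + 0.34² + (-0.22)² + (-0.49)² + 0.44² + 0.77² + 0.11² = 1.2367
With 8 standardized items, total variance = 8. Proportion = 1.2367/8 = 0.1546 → 15.46%.

15.5%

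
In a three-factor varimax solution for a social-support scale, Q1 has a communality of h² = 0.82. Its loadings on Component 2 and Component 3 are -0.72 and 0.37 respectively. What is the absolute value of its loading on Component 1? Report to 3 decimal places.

Under orthogonal rotation h² = Σλ², so λ_Component 1² = h² − (0.6553) = 0.82 − 0.6553 = 0.1647.
|λ| = √0.1647 = 0.4058.

0.406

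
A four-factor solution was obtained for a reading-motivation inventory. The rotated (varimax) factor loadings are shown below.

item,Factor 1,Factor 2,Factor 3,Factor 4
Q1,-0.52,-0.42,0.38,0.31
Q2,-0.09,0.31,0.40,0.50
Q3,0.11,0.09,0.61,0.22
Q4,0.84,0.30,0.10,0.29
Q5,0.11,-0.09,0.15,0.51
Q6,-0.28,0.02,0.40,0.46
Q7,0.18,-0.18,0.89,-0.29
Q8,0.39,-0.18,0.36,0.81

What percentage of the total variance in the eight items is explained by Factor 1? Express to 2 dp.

15.89%

SS loadings for Factor 1 = (-0.52)² + (-0.09)² + 0.11² + 0.84² + 0.11² + (-0.28)² + 0.18² + 0.39² = 1.2712
With 8 standardized items, total variance = 8. Proportion = 1.2712/8 = 0.1589 → 15.89%.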